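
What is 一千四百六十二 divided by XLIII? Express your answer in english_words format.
Convert 一千四百六十二 (Chinese numeral) → 1×1000 + 4×100 + 6×10 + 2 = 1462 (decimal)
Convert XLIII (Roman numeral) → 40 + 1 + 1 + 1 = 43 (decimal)
Compute 1462 ÷ 43 = 34
Convert 34 (decimal) → thirty-four (English words)
thirty-four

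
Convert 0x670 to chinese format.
Convert 0x670 (hexadecimal) → 6×256 + 7×16 = 1648 (decimal)
Convert 1648 (decimal) → 1648 = 1×1000 + 6×100 + 4×10 + 8 → 一千六百四十八 (Chinese numeral)
一千六百四十八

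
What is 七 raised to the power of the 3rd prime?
Convert 七 (Chinese numeral) → 7 (decimal)
Convert the 3rd prime (prime index) → 5 (decimal)
Compute 7 ^ 5 = 16807
16807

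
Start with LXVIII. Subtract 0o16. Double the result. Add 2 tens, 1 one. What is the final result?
Convert LXVIII (Roman numeral) → 50 + 10 + 5 + 1 + 1 + 1 = 68 (decimal)
Start: 68
Convert 0o16 (octal) → 1×8 + 6 = 14 (decimal)
68 - 14 = 54
54 × 2 = 108
Convert 2 tens, 1 one (place-value notation) → 2×10 + 1 = 21 (decimal)
108 + 21 = 129
129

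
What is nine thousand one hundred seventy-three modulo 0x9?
Convert nine thousand one hundred seventy-three (English words) → 9×1000 + 1×100 + 73 = 9173 (decimal)
Convert 0x9 (hexadecimal) → 9 (decimal)
Compute 9173 mod 9 = 2
2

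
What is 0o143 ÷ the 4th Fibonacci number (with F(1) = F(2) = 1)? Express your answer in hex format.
Convert 0o143 (octal) → 1×64 + 4×8 + 3 = 99 (decimal)
Convert the 4th Fibonacci number (with F(1) = F(2) = 1) (Fibonacci index) → 1, 1, 2, 3 → 3 (decimal)
Compute 99 ÷ 3 = 33
Convert 33 (decimal) → 33 = 2×16 + 1 → 0x21 (hexadecimal)
0x21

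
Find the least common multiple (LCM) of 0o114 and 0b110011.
Convert 0o114 (octal) → 1×64 + 1×8 + 4 = 76 (decimal)
Convert 0b110011 (binary) → 32 + 16 + 2 + 1 = 51 (decimal)
Compute lcm(76, 51) = 3876
3876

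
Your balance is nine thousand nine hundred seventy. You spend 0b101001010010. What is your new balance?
Convert nine thousand nine hundred seventy (English words) → 9×1000 + 9×100 + 70 = 9970 (decimal)
Convert 0b101001010010 (binary) → 2048 + 512 + 64 + 16 + 2 = 2642 (decimal)
Compute 9970 - 2642 = 7328
7328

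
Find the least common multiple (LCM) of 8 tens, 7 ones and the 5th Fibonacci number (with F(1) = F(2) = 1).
Convert 8 tens, 7 ones (place-value notation) → 8×10 + 7 = 87 (decimal)
Convert the 5th Fibonacci number (with F(1) = F(2) = 1) (Fibonacci index) → 1, 1, 2, 3, 5 → 5 (decimal)
Compute lcm(87, 5) = 435
435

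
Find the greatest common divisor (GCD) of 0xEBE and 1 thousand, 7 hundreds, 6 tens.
Convert 0xEBE (hexadecimal) → 14×256 + 11×16 + 14 = 3774 (decimal)
Convert 1 thousand, 7 hundreds, 6 tens (place-value notation) → 1×1000 + 7×100 + 6×10 = 1760 (decimal)
Compute gcd(3774, 1760) = 2
2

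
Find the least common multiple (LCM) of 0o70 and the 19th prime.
Convert 0o70 (octal) → 7×8 = 56 (decimal)
Convert the 19th prime (prime index) → 67 (decimal)
Compute lcm(56, 67) = 3752
3752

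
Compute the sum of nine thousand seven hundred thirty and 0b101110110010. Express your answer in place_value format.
Convert nine thousand seven hundred thirty (English words) → 9×1000 + 7×100 + 30 = 9730 (decimal)
Convert 0b101110110010 (binary) → 2048 + 512 + 256 + 128 + 32 + 16 + 2 = 2994 (decimal)
Compute 9730 + 2994 = 12724
Convert 12724 (decimal) → 12724 = 12×1000 + 7×100 + 2×10 + 4 → 12 thousands, 7 hundreds, 2 tens, 4 ones (place-value notation)
12 thousands, 7 hundreds, 2 tens, 4 ones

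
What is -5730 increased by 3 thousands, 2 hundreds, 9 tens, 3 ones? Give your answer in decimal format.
Convert 3 thousands, 2 hundreds, 9 tens, 3 ones (place-value notation) → 3×1000 + 2×100 + 9×10 + 3 = 3293 (decimal)
Compute -5730 + 3293 = -2437
-2437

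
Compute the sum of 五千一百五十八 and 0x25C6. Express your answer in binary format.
Convert 五千一百五十八 (Chinese numeral) → 5×1000 + 1×100 + 5×10 + 8 = 5158 (decimal)
Convert 0x25C6 (hexadecimal) → 2×4096 + 5×256 + 12×16 + 6 = 9670 (decimal)
Compute 5158 + 9670 = 14828
Convert 14828 (decimal) → 14828 = 8192 + 4096 + 2048 + 256 + 128 + 64 + 32 + 8 + 4 → 0b11100111101100 (binary)
0b11100111101100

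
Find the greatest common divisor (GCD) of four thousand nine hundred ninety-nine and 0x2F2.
Convert four thousand nine hundred ninety-nine (English words) → 4×1000 + 9×100 + 99 = 4999 (decimal)
Convert 0x2F2 (hexadecimal) → 2×256 + 15×16 + 2 = 754 (decimal)
Compute gcd(4999, 754) = 1
1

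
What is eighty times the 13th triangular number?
Convert eighty (English words) → 80 (decimal)
Convert the 13th triangular number (triangular index) → 13×14/2 = 91 (decimal)
Compute 80 × 91 = 7280
7280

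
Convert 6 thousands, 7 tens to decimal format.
Convert 6 thousands, 7 tens (place-value notation) → 6×1000 + 7×10 = 6070 (decimal)
6070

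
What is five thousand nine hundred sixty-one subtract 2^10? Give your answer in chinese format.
Convert five thousand nine hundred sixty-one (English words) → 5×1000 + 9×100 + 61 = 5961 (decimal)
Convert 2^10 (power) → 1024 (decimal)
Compute 5961 - 1024 = 4937
Convert 4937 (decimal) → 4937 = 4×1000 + 9×100 + 3×10 + 7 → 四千九百三十七 (Chinese numeral)
四千九百三十七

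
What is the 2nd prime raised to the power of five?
Convert the 2nd prime (prime index) → 3 (decimal)
Convert five (English words) → 5 (decimal)
Compute 3 ^ 5 = 243
243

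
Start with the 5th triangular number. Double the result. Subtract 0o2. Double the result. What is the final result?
Convert the 5th triangular number (triangular index) → 5×6/2 = 15 (decimal)
Start: 15
15 × 2 = 30
Convert 0o2 (octal) → 2 (decimal)
30 - 2 = 28
28 × 2 = 56
56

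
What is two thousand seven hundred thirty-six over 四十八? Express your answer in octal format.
Convert two thousand seven hundred thirty-six (English words) → 2×1000 + 7×100 + 36 = 2736 (decimal)
Convert 四十八 (Chinese numeral) → 4×10 + 8 = 48 (decimal)
Compute 2736 ÷ 48 = 57
Convert 57 (decimal) → 57 = 7×8 + 1 → 0o71 (octal)
0o71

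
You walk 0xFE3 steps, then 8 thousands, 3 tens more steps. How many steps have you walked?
Convert 0xFE3 (hexadecimal) → 15×256 + 14×16 + 3 = 4067 (decimal)
Convert 8 thousands, 3 tens (place-value notation) → 8×1000 + 3×10 = 8030 (decimal)
Compute 4067 + 8030 = 12097
12097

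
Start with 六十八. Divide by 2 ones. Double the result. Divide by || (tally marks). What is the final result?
Convert 六十八 (Chinese numeral) → 6×10 + 8 = 68 (decimal)
Start: 68
Convert 2 ones (place-value notation) → 2 (decimal)
68 ÷ 2 = 34
34 × 2 = 68
Convert || (tally marks) → 2 (decimal)
68 ÷ 2 = 34
34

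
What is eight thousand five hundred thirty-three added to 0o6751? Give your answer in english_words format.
Convert eight thousand five hundred thirty-three (English words) → 8×1000 + 5×100 + 33 = 8533 (decimal)
Convert 0o6751 (octal) → 6×512 + 7×64 + 5×8 + 1 = 3561 (decimal)
Compute 8533 + 3561 = 12094
Convert 12094 (decimal) → 12094 = 12×1000 + 94 → twelve thousand ninety-four (English words)
twelve thousand ninety-four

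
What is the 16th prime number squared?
The 16th prime number = 53
Compute 53² = 53 × 53 = 2809
2809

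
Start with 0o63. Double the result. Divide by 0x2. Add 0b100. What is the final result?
Convert 0o63 (octal) → 6×8 + 3 = 51 (decimal)
Start: 51
51 × 2 = 102
Convert 0x2 (hexadecimal) → 2 (decimal)
102 ÷ 2 = 51
Convert 0b100 (binary) → 4 (decimal)
51 + 4 = 55
55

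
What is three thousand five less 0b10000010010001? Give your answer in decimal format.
Convert three thousand five (English words) → 3×1000 + 5 = 3005 (decimal)
Convert 0b10000010010001 (binary) → 8192 + 128 + 16 + 1 = 8337 (decimal)
Compute 3005 - 8337 = -5332
-5332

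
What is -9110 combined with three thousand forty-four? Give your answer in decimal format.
Convert three thousand forty-four (English words) → 3×1000 + 44 = 3044 (decimal)
Compute -9110 + 3044 = -6066
-6066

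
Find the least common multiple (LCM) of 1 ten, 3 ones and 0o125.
Convert 1 ten, 3 ones (place-value notation) → 1×10 + 3 = 13 (decimal)
Convert 0o125 (octal) → 1×64 + 2×8 + 5 = 85 (decimal)
Compute lcm(13, 85) = 1105
1105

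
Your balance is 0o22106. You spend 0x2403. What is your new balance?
Convert 0o22106 (octal) → 2×4096 + 2×512 + 1×64 + 6 = 9286 (decimal)
Convert 0x2403 (hexadecimal) → 2×4096 + 4×256 + 3 = 9219 (decimal)
Compute 9286 - 9219 = 67
67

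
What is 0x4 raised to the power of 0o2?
Convert 0x4 (hexadecimal) → 4 (decimal)
Convert 0o2 (octal) → 2 (decimal)
Compute 4 ^ 2 = 16
16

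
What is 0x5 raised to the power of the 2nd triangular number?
Convert 0x5 (hexadecimal) → 5 (decimal)
Convert the 2nd triangular number (triangular index) → 2×3/2 = 3 (decimal)
Compute 5 ^ 3 = 125
125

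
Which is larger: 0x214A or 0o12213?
Convert 0x214A (hexadecimal) → 2×4096 + 1×256 + 4×16 + 10 = 8522 (decimal)
Convert 0o12213 (octal) → 1×4096 + 2×512 + 2×64 + 1×8 + 3 = 5259 (decimal)
Compare 8522 vs 5259: larger = 8522
8522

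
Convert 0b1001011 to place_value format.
Convert 0b1001011 (binary) → 64 + 8 + 2 + 1 = 75 (decimal)
Convert 75 (decimal) → 75 = 7×10 + 5 → 7 tens, 5 ones (place-value notation)
7 tens, 5 ones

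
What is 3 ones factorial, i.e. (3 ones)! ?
Convert 3 ones (place-value notation) → 3 (decimal)
Compute 3! = 6
6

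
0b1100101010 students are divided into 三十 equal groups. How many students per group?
Convert 0b1100101010 (binary) → 512 + 256 + 32 + 8 + 2 = 810 (decimal)
Convert 三十 (Chinese numeral) → 3×10 = 30 (decimal)
Compute 810 ÷ 30 = 27
27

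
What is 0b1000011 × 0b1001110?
Convert 0b1000011 (binary) → 64 + 2 + 1 = 67 (decimal)
Convert 0b1001110 (binary) → 64 + 8 + 4 + 2 = 78 (decimal)
Compute 67 × 78 = 5226
5226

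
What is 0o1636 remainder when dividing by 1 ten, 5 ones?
Convert 0o1636 (octal) → 1×512 + 6×64 + 3×8 + 6 = 926 (decimal)
Convert 1 ten, 5 ones (place-value notation) → 1×10 + 5 = 15 (decimal)
Compute 926 mod 15 = 11
11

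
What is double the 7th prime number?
The 7th prime number = 17
Compute 17 × 2 = 34
34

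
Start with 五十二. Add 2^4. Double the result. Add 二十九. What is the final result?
Convert 五十二 (Chinese numeral) → 5×10 + 2 = 52 (decimal)
Start: 52
Convert 2^4 (power) → 16 (decimal)
52 + 16 = 68
68 × 2 = 136
Convert 二十九 (Chinese numeral) → 2×10 + 9 = 29 (decimal)
136 + 29 = 165
165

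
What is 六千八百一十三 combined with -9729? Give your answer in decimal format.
Convert 六千八百一十三 (Chinese numeral) → 6×1000 + 8×100 + 1×10 + 3 = 6813 (decimal)
Compute 6813 + -9729 = -2916
-2916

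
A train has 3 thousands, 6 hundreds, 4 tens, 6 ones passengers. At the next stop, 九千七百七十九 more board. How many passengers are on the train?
Convert 3 thousands, 6 hundreds, 4 tens, 6 ones (place-value notation) → 3×1000 + 6×100 + 4×10 + 6 = 3646 (decimal)
Convert 九千七百七十九 (Chinese numeral) → 9×1000 + 7×100 + 7×10 + 9 = 9779 (decimal)
Compute 3646 + 9779 = 13425
13425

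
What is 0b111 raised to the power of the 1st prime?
Convert 0b111 (binary) → 4 + 2 + 1 = 7 (decimal)
Convert the 1st prime (prime index) → 2 (decimal)
Compute 7 ^ 2 = 49
49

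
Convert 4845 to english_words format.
Convert 4845 (decimal) → 4845 = 4×1000 + 8×100 + 45 → four thousand eight hundred forty-five (English words)
four thousand eight hundred forty-five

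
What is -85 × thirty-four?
Convert thirty-four (English words) → 34 (decimal)
Compute -85 × 34 = -2890
-2890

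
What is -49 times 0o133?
Convert 0o133 (octal) → 1×64 + 3×8 + 3 = 91 (decimal)
Compute -49 × 91 = -4459
-4459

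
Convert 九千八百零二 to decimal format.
Convert 九千八百零二 (Chinese numeral) → 9×1000 + 8×100 + 2 = 9802 (decimal)
9802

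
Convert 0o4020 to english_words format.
Convert 0o4020 (octal) → 4×512 + 2×8 = 2064 (decimal)
Convert 2064 (decimal) → 2064 = 2×1000 + 64 → two thousand sixty-four (English words)
two thousand sixty-four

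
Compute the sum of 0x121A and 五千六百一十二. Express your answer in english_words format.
Convert 0x121A (hexadecimal) → 1×4096 + 2×256 + 1×16 + 10 = 4634 (decimal)
Convert 五千六百一十二 (Chinese numeral) → 5×1000 + 6×100 + 1×10 + 2 = 5612 (decimal)
Compute 4634 + 5612 = 10246
Convert 10246 (decimal) → 10246 = 10×1000 + 2×100 + 46 → ten thousand two hundred forty-six (English words)
ten thousand two hundred forty-six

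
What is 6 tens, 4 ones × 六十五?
Convert 6 tens, 4 ones (place-value notation) → 6×10 + 4 = 64 (decimal)
Convert 六十五 (Chinese numeral) → 6×10 + 5 = 65 (decimal)
Compute 64 × 65 = 4160
4160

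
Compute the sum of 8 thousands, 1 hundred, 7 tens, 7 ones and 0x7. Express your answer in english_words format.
Convert 8 thousands, 1 hundred, 7 tens, 7 ones (place-value notation) → 8×1000 + 1×100 + 7×10 + 7 = 8177 (decimal)
Convert 0x7 (hexadecimal) → 7 (decimal)
Compute 8177 + 7 = 8184
Convert 8184 (decimal) → 8184 = 8×1000 + 1×100 + 84 → eight thousand one hundred eighty-four (English words)
eight thousand one hundred eighty-four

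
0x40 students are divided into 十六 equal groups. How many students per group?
Convert 0x40 (hexadecimal) → 4×16 = 64 (decimal)
Convert 十六 (Chinese numeral) → 1×10 + 6 = 16 (decimal)
Compute 64 ÷ 16 = 4
4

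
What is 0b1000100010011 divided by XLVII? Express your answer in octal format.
Convert 0b1000100010011 (binary) → 4096 + 256 + 16 + 2 + 1 = 4371 (decimal)
Convert XLVII (Roman numeral) → 40 + 5 + 1 + 1 = 47 (decimal)
Compute 4371 ÷ 47 = 93
Convert 93 (decimal) → 93 = 1×64 + 3×8 + 5 → 0o135 (octal)
0o135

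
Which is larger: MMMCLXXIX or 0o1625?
Convert MMMCLXXIX (Roman numeral) → 1000 + 1000 + 1000 + 100 + 50 + 10 + 10 + 9 = 3179 (decimal)
Convert 0o1625 (octal) → 1×512 + 6×64 + 2×8 + 5 = 917 (decimal)
Compare 3179 vs 917: larger = 3179
3179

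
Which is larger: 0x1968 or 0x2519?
Convert 0x1968 (hexadecimal) → 1×4096 + 9×256 + 6×16 + 8 = 6504 (decimal)
Convert 0x2519 (hexadecimal) → 2×4096 + 5×256 + 1×16 + 9 = 9497 (decimal)
Compare 6504 vs 9497: larger = 9497
9497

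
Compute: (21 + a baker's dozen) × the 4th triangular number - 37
Convert a baker's dozen (colloquial) → 13 (decimal)
Convert the 4th triangular number (triangular index) → 4×5/2 = 10 (decimal)
Expression in decimal: (21 + 13) × 10 - 37
Parentheses first: 21 + 13 = 34
Multiply: 34 × 10 = 340
Subtract: 340 - 37 = 303
303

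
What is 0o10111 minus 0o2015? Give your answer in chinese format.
Convert 0o10111 (octal) → 1×4096 + 1×64 + 1×8 + 1 = 4169 (decimal)
Convert 0o2015 (octal) → 2×512 + 1×8 + 5 = 1037 (decimal)
Compute 4169 - 1037 = 3132
Convert 3132 (decimal) → 3132 = 3×1000 + 1×100 + 3×10 + 2 → 三千一百三十二 (Chinese numeral)
三千一百三十二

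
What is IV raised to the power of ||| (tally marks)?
Convert IV (Roman numeral) → 4 (decimal)
Convert ||| (tally marks) → 3 (decimal)
Compute 4 ^ 3 = 64
64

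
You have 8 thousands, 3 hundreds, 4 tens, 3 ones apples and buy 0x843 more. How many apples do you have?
Convert 8 thousands, 3 hundreds, 4 tens, 3 ones (place-value notation) → 8×1000 + 3×100 + 4×10 + 3 = 8343 (decimal)
Convert 0x843 (hexadecimal) → 8×256 + 4×16 + 3 = 2115 (decimal)
Compute 8343 + 2115 = 10458
10458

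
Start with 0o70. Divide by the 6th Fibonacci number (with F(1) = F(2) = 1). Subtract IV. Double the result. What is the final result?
Convert 0o70 (octal) → 7×8 = 56 (decimal)
Start: 56
Convert the 6th Fibonacci number (with F(1) = F(2) = 1) (Fibonacci index) → 1, 1, 2, 3, 5, 8 → 8 (decimal)
56 ÷ 8 = 7
Convert IV (Roman numeral) → 4 (decimal)
7 - 4 = 3
3 × 2 = 6
6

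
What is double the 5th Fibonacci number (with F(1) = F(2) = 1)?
The 5th Fibonacci number (with F(1) = F(2) = 1): 1, 1, 2, 3, 5 → 5
Compute 5 × 2 = 10
10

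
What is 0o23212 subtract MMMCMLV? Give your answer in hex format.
Convert 0o23212 (octal) → 2×4096 + 3×512 + 2×64 + 1×8 + 2 = 9866 (decimal)
Convert MMMCMLV (Roman numeral) → 1000 + 1000 + 1000 + 900 + 50 + 5 = 3955 (decimal)
Compute 9866 - 3955 = 5911
Convert 5911 (decimal) → 5911 = 1×4096 + 7×256 + 1×16 + 7 → 0x1717 (hexadecimal)
0x1717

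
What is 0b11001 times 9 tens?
Convert 0b11001 (binary) → 16 + 8 + 1 = 25 (decimal)
Convert 9 tens (place-value notation) → 9×10 = 90 (decimal)
Compute 25 × 90 = 2250
2250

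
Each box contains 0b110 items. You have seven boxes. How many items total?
Convert 0b110 (binary) → 4 + 2 = 6 (decimal)
Convert seven (English words) → 7 (decimal)
Compute 6 × 7 = 42
42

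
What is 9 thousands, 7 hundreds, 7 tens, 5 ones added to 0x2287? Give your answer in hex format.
Convert 9 thousands, 7 hundreds, 7 tens, 5 ones (place-value notation) → 9×1000 + 7×100 + 7×10 + 5 = 9775 (decimal)
Convert 0x2287 (hexadecimal) → 2×4096 + 2×256 + 8×16 + 7 = 8839 (decimal)
Compute 9775 + 8839 = 18614
Convert 18614 (decimal) → 18614 = 4×4096 + 8×256 + 11×16 + 6 → 0x48B6 (hexadecimal)
0x48B6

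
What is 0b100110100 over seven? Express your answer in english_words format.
Convert 0b100110100 (binary) → 256 + 32 + 16 + 4 = 308 (decimal)
Convert seven (English words) → 7 (decimal)
Compute 308 ÷ 7 = 44
Convert 44 (decimal) → forty-four (English words)
forty-four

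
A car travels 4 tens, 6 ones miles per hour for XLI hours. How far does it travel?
Convert 4 tens, 6 ones (place-value notation) → 4×10 + 6 = 46 (decimal)
Convert XLI (Roman numeral) → 40 + 1 = 41 (decimal)
Compute 46 × 41 = 1886
1886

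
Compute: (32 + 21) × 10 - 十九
Convert 十九 (Chinese numeral) → 1×10 + 9 = 19 (decimal)
Expression in decimal: (32 + 21) × 10 - 19
Parentheses first: 32 + 21 = 53
Multiply: 53 × 10 = 530
Subtract: 530 - 19 = 511
511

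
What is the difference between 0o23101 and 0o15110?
Convert 0o23101 (octal) → 2×4096 + 3×512 + 1×64 + 1 = 9793 (decimal)
Convert 0o15110 (octal) → 1×4096 + 5×512 + 1×64 + 1×8 = 6728 (decimal)
Difference: |9793 - 6728| = 3065
3065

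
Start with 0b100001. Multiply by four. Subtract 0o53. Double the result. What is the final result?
Convert 0b100001 (binary) → 32 + 1 = 33 (decimal)
Start: 33
Convert four (English words) → 4 (decimal)
33 × 4 = 132
Convert 0o53 (octal) → 5×8 + 3 = 43 (decimal)
132 - 43 = 89
89 × 2 = 178
178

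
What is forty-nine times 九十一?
Convert forty-nine (English words) → 49 (decimal)
Convert 九十一 (Chinese numeral) → 9×10 + 1 = 91 (decimal)
Compute 49 × 91 = 4459
4459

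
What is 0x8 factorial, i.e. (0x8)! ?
Convert 0x8 (hexadecimal) → 8 (decimal)
Compute 8! = 40320
40320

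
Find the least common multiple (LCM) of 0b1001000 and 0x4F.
Convert 0b1001000 (binary) → 64 + 8 = 72 (decimal)
Convert 0x4F (hexadecimal) → 4×16 + 15 = 79 (decimal)
Compute lcm(72, 79) = 5688
5688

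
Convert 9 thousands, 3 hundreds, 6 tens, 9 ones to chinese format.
Convert 9 thousands, 3 hundreds, 6 tens, 9 ones (place-value notation) → 9×1000 + 3×100 + 6×10 + 9 = 9369 (decimal)
Convert 9369 (decimal) → 9369 = 9×1000 + 3×100 + 6×10 + 9 → 九千三百六十九 (Chinese numeral)
九千三百六十九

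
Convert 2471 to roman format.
Convert 2471 (decimal) → 2471 = 1000 + 1000 + 400 + 50 + 10 + 10 + 1 → MMCDLXXI (Roman numeral)
MMCDLXXI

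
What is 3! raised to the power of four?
Convert 3! (factorial) → 6 (decimal)
Convert four (English words) → 4 (decimal)
Compute 6 ^ 4 = 1296
1296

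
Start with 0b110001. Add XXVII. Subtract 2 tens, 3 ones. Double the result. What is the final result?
Convert 0b110001 (binary) → 32 + 16 + 1 = 49 (decimal)
Start: 49
Convert XXVII (Roman numeral) → 10 + 10 + 5 + 1 + 1 = 27 (decimal)
49 + 27 = 76
Convert 2 tens, 3 ones (place-value notation) → 2×10 + 3 = 23 (decimal)
76 - 23 = 53
53 × 2 = 106
106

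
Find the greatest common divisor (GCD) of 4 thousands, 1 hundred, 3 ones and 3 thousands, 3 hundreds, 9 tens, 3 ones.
Convert 4 thousands, 1 hundred, 3 ones (place-value notation) → 4×1000 + 1×100 + 3 = 4103 (decimal)
Convert 3 thousands, 3 hundreds, 9 tens, 3 ones (place-value notation) → 3×1000 + 3×100 + 9×10 + 3 = 3393 (decimal)
Compute gcd(4103, 3393) = 1
1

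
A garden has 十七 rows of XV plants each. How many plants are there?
Convert XV (Roman numeral) → 10 + 5 = 15 (decimal)
Convert 十七 (Chinese numeral) → 1×10 + 7 = 17 (decimal)
Compute 15 × 17 = 255
255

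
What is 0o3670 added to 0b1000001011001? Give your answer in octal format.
Convert 0o3670 (octal) → 3×512 + 6×64 + 7×8 = 1976 (decimal)
Convert 0b1000001011001 (binary) → 4096 + 64 + 16 + 8 + 1 = 4185 (decimal)
Compute 1976 + 4185 = 6161
Convert 6161 (decimal) → 6161 = 1×4096 + 4×512 + 2×8 + 1 → 0o14021 (octal)
0o14021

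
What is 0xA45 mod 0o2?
Convert 0xA45 (hexadecimal) → 10×256 + 4×16 + 5 = 2629 (decimal)
Convert 0o2 (octal) → 2 (decimal)
Compute 2629 mod 2 = 1
1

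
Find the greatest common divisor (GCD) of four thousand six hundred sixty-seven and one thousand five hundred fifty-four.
Convert four thousand six hundred sixty-seven (English words) → 4×1000 + 6×100 + 67 = 4667 (decimal)
Convert one thousand five hundred fifty-four (English words) → 1×1000 + 5×100 + 54 = 1554 (decimal)
Compute gcd(4667, 1554) = 1
1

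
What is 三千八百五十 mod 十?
Convert 三千八百五十 (Chinese numeral) → 3×1000 + 8×100 + 5×10 = 3850 (decimal)
Convert 十 (Chinese numeral) → 1×10 = 10 (decimal)
Compute 3850 mod 10 = 0
0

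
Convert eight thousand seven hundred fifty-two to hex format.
Convert eight thousand seven hundred fifty-two (English words) → 8×1000 + 7×100 + 52 = 8752 (decimal)
Convert 8752 (decimal) → 8752 = 2×4096 + 2×256 + 3×16 → 0x2230 (hexadecimal)
0x2230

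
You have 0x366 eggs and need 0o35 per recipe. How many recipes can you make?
Convert 0x366 (hexadecimal) → 3×256 + 6×16 + 6 = 870 (decimal)
Convert 0o35 (octal) → 3×8 + 5 = 29 (decimal)
Compute 870 ÷ 29 = 30
30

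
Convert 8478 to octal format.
Convert 8478 (decimal) → 8478 = 2×4096 + 4×64 + 3×8 + 6 → 0o20436 (octal)
0o20436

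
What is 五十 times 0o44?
Convert 五十 (Chinese numeral) → 5×10 = 50 (decimal)
Convert 0o44 (octal) → 4×8 + 4 = 36 (decimal)
Compute 50 × 36 = 1800
1800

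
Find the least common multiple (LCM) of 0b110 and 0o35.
Convert 0b110 (binary) → 4 + 2 = 6 (decimal)
Convert 0o35 (octal) → 3×8 + 5 = 29 (decimal)
Compute lcm(6, 29) = 174
174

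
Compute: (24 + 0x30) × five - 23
Convert 0x30 (hexadecimal) → 3×16 = 48 (decimal)
Convert five (English words) → 5 (decimal)
Expression in decimal: (24 + 48) × 5 - 23
Parentheses first: 24 + 48 = 72
Multiply: 72 × 5 = 360
Subtract: 360 - 23 = 337
337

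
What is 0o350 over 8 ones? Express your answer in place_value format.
Convert 0o350 (octal) → 3×64 + 5×8 = 232 (decimal)
Convert 8 ones (place-value notation) → 8 (decimal)
Compute 232 ÷ 8 = 29
Convert 29 (decimal) → 29 = 2×10 + 9 → 2 tens, 9 ones (place-value notation)
2 tens, 9 ones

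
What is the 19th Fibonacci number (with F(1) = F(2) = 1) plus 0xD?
The 19th Fibonacci number (with F(1) = F(2) = 1) = 4181
Convert 0xD (hexadecimal) → 13 (decimal)
Compute 4181 + 13 = 4194
4194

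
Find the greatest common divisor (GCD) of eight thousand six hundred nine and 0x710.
Convert eight thousand six hundred nine (English words) → 8×1000 + 6×100 + 9 = 8609 (decimal)
Convert 0x710 (hexadecimal) → 7×256 + 1×16 = 1808 (decimal)
Compute gcd(8609, 1808) = 1
1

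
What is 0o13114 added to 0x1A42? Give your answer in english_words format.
Convert 0o13114 (octal) → 1×4096 + 3×512 + 1×64 + 1×8 + 4 = 5708 (decimal)
Convert 0x1A42 (hexadecimal) → 1×4096 + 10×256 + 4×16 + 2 = 6722 (decimal)
Compute 5708 + 6722 = 12430
Convert 12430 (decimal) → 12430 = 12×1000 + 4×100 + 30 → twelve thousand four hundred thirty (English words)
twelve thousand four hundred thirty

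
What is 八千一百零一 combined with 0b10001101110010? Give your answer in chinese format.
Convert 八千一百零一 (Chinese numeral) → 8×1000 + 1×100 + 1 = 8101 (decimal)
Convert 0b10001101110010 (binary) → 8192 + 512 + 256 + 64 + 32 + 16 + 2 = 9074 (decimal)
Compute 8101 + 9074 = 17175
Convert 17175 (decimal) → 17175 = 1×10000 + 7×1000 + 1×100 + 7×10 + 5 → 一万七千一百七十五 (Chinese numeral)
一万七千一百七十五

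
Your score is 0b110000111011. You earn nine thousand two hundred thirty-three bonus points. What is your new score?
Convert 0b110000111011 (binary) → 2048 + 1024 + 32 + 16 + 8 + 2 + 1 = 3131 (decimal)
Convert nine thousand two hundred thirty-three (English words) → 9×1000 + 2×100 + 33 = 9233 (decimal)
Compute 3131 + 9233 = 12364
12364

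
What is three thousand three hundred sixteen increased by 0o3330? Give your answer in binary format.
Convert three thousand three hundred sixteen (English words) → 3×1000 + 3×100 + 16 = 3316 (decimal)
Convert 0o3330 (octal) → 3×512 + 3×64 + 3×8 = 1752 (decimal)
Compute 3316 + 1752 = 5068
Convert 5068 (decimal) → 5068 = 4096 + 512 + 256 + 128 + 64 + 8 + 4 → 0b1001111001100 (binary)
0b1001111001100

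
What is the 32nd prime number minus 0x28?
The 32nd prime number = 131
Convert 0x28 (hexadecimal) → 2×16 + 8 = 40 (decimal)
Compute 131 - 40 = 91
91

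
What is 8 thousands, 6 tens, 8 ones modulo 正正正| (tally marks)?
Convert 8 thousands, 6 tens, 8 ones (place-value notation) → 8×1000 + 6×10 + 8 = 8068 (decimal)
Convert 正正正| (tally marks) → 5 + 5 + 5 + 1 = 16 (decimal)
Compute 8068 mod 16 = 4
4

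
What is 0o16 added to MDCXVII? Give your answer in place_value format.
Convert 0o16 (octal) → 1×8 + 6 = 14 (decimal)
Convert MDCXVII (Roman numeral) → 1000 + 500 + 100 + 10 + 5 + 1 + 1 = 1617 (decimal)
Compute 14 + 1617 = 1631
Convert 1631 (decimal) → 1631 = 1×1000 + 6×100 + 3×10 + 1 → 1 thousand, 6 hundreds, 3 tens, 1 one (place-value notation)
1 thousand, 6 hundreds, 3 tens, 1 one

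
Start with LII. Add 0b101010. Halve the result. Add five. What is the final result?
Convert LII (Roman numeral) → 50 + 1 + 1 = 52 (decimal)
Start: 52
Convert 0b101010 (binary) → 32 + 8 + 2 = 42 (decimal)
52 + 42 = 94
94 ÷ 2 = 47
Convert five (English words) → 5 (decimal)
47 + 5 = 52
52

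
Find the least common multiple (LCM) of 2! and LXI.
Convert 2! (factorial) → 2 (decimal)
Convert LXI (Roman numeral) → 50 + 10 + 1 = 61 (decimal)
Compute lcm(2, 61) = 122
122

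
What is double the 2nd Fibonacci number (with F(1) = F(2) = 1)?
The 2nd Fibonacci number (with F(1) = F(2) = 1) = 1
Compute 1 × 2 = 2
2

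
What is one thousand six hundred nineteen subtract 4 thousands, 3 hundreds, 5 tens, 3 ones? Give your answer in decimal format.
Convert one thousand six hundred nineteen (English words) → 1×1000 + 6×100 + 19 = 1619 (decimal)
Convert 4 thousands, 3 hundreds, 5 tens, 3 ones (place-value notation) → 4×1000 + 3×100 + 5×10 + 3 = 4353 (decimal)
Compute 1619 - 4353 = -2734
-2734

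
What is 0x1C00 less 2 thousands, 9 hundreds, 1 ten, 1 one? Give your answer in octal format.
Convert 0x1C00 (hexadecimal) → 1×4096 + 12×256 = 7168 (decimal)
Convert 2 thousands, 9 hundreds, 1 ten, 1 one (place-value notation) → 2×1000 + 9×100 + 1×10 + 1 = 2911 (decimal)
Compute 7168 - 2911 = 4257
Convert 4257 (decimal) → 4257 = 1×4096 + 2×64 + 4×8 + 1 → 0o10241 (octal)
0o10241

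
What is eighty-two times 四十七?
Convert eighty-two (English words) → 82 (decimal)
Convert 四十七 (Chinese numeral) → 4×10 + 7 = 47 (decimal)
Compute 82 × 47 = 3854
3854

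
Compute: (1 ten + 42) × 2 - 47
Convert 1 ten (place-value notation) → 1×10 = 10 (decimal)
Expression in decimal: (10 + 42) × 2 - 47
Parentheses first: 10 + 42 = 52
Multiply: 52 × 2 = 104
Subtract: 104 - 47 = 57
57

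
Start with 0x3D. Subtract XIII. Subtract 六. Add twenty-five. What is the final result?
Convert 0x3D (hexadecimal) → 3×16 + 13 = 61 (decimal)
Start: 61
Convert XIII (Roman numeral) → 10 + 1 + 1 + 1 = 13 (decimal)
61 - 13 = 48
Convert 六 (Chinese numeral) → 6 (decimal)
48 - 6 = 42
Convert twenty-five (English words) → 25 (decimal)
42 + 25 = 67
67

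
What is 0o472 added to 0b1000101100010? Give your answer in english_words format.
Convert 0o472 (octal) → 4×64 + 7×8 + 2 = 314 (decimal)
Convert 0b1000101100010 (binary) → 4096 + 256 + 64 + 32 + 2 = 4450 (decimal)
Compute 314 + 4450 = 4764
Convert 4764 (decimal) → 4764 = 4×1000 + 7×100 + 64 → four thousand seven hundred sixty-four (English words)
four thousand seven hundred sixty-four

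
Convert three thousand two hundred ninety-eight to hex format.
Convert three thousand two hundred ninety-eight (English words) → 3×1000 + 2×100 + 98 = 3298 (decimal)
Convert 3298 (decimal) → 3298 = 12×256 + 14×16 + 2 → 0xCE2 (hexadecimal)
0xCE2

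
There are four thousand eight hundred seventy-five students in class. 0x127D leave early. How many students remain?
Convert four thousand eight hundred seventy-five (English words) → 4×1000 + 8×100 + 75 = 4875 (decimal)
Convert 0x127D (hexadecimal) → 1×4096 + 2×256 + 7×16 + 13 = 4733 (decimal)
Compute 4875 - 4733 = 142
142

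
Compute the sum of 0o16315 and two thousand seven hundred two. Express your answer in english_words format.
Convert 0o16315 (octal) → 1×4096 + 6×512 + 3×64 + 1×8 + 5 = 7373 (decimal)
Convert two thousand seven hundred two (English words) → 2×1000 + 7×100 + 2 = 2702 (decimal)
Compute 7373 + 2702 = 10075
Convert 10075 (decimal) → 10075 = 10×1000 + 75 → ten thousand seventy-five (English words)
ten thousand seventy-five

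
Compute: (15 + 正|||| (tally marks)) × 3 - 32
Convert 正|||| (tally marks) → 5 + 4 = 9 (decimal)
Expression in decimal: (15 + 9) × 3 - 32
Parentheses first: 15 + 9 = 24
Multiply: 24 × 3 = 72
Subtract: 72 - 32 = 40
40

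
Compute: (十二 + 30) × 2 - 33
Convert 十二 (Chinese numeral) → 1×10 + 2 = 12 (decimal)
Expression in decimal: (12 + 30) × 2 - 33
Parentheses first: 12 + 30 = 42
Multiply: 42 × 2 = 84
Subtract: 84 - 33 = 51
51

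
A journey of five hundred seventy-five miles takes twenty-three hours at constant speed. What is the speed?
Convert five hundred seventy-five (English words) → 5×100 + 75 = 575 (decimal)
Convert twenty-three (English words) → 23 (decimal)
Compute 575 ÷ 23 = 25
25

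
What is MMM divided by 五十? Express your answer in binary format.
Convert MMM (Roman numeral) → 1000 + 1000 + 1000 = 3000 (decimal)
Convert 五十 (Chinese numeral) → 5×10 = 50 (decimal)
Compute 3000 ÷ 50 = 60
Convert 60 (decimal) → 60 = 32 + 16 + 8 + 4 → 0b111100 (binary)
0b111100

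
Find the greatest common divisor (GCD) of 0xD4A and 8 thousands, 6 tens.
Convert 0xD4A (hexadecimal) → 13×256 + 4×16 + 10 = 3402 (decimal)
Convert 8 thousands, 6 tens (place-value notation) → 8×1000 + 6×10 = 8060 (decimal)
Compute gcd(3402, 8060) = 2
2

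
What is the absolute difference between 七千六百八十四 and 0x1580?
Convert 七千六百八十四 (Chinese numeral) → 7×1000 + 6×100 + 8×10 + 4 = 7684 (decimal)
Convert 0x1580 (hexadecimal) → 1×4096 + 5×256 + 8×16 = 5504 (decimal)
Compute |7684 - 5504| = 2180
2180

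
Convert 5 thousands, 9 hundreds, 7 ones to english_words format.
Convert 5 thousands, 9 hundreds, 7 ones (place-value notation) → 5×1000 + 9×100 + 7 = 5907 (decimal)
Convert 5907 (decimal) → 5907 = 5×1000 + 9×100 + 7 → five thousand nine hundred seven (English words)
five thousand nine hundred seven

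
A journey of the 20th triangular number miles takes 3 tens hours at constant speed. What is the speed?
Convert the 20th triangular number (triangular index) → 20×21/2 = 210 (decimal)
Convert 3 tens (place-value notation) → 3×10 = 30 (decimal)
Compute 210 ÷ 30 = 7
7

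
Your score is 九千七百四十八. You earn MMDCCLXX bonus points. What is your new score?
Convert 九千七百四十八 (Chinese numeral) → 9×1000 + 7×100 + 4×10 + 8 = 9748 (decimal)
Convert MMDCCLXX (Roman numeral) → 1000 + 1000 + 500 + 100 + 100 + 50 + 10 + 10 = 2770 (decimal)
Compute 9748 + 2770 = 12518
12518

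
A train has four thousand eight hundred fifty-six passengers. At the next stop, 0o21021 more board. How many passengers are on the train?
Convert four thousand eight hundred fifty-six (English words) → 4×1000 + 8×100 + 56 = 4856 (decimal)
Convert 0o21021 (octal) → 2×4096 + 1×512 + 2×8 + 1 = 8721 (decimal)
Compute 4856 + 8721 = 13577
13577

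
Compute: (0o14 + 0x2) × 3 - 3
Convert 0o14 (octal) → 1×8 + 4 = 12 (decimal)
Convert 0x2 (hexadecimal) → 2 (decimal)
Expression in decimal: (12 + 2) × 3 - 3
Parentheses first: 12 + 2 = 14
Multiply: 14 × 3 = 42
Subtract: 42 - 3 = 39
39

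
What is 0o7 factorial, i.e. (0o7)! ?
Convert 0o7 (octal) → 7 (decimal)
Compute 7! = 5040
5040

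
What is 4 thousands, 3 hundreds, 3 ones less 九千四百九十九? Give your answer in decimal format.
Convert 4 thousands, 3 hundreds, 3 ones (place-value notation) → 4×1000 + 3×100 + 3 = 4303 (decimal)
Convert 九千四百九十九 (Chinese numeral) → 9×1000 + 4×100 + 9×10 + 9 = 9499 (decimal)
Compute 4303 - 9499 = -5196
-5196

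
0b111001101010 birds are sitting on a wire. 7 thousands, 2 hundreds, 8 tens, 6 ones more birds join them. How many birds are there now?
Convert 0b111001101010 (binary) → 2048 + 1024 + 512 + 64 + 32 + 8 + 2 = 3690 (decimal)
Convert 7 thousands, 2 hundreds, 8 tens, 6 ones (place-value notation) → 7×1000 + 2×100 + 8×10 + 6 = 7286 (decimal)
Compute 3690 + 7286 = 10976
10976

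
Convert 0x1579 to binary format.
Convert 0x1579 (hexadecimal) → 1×4096 + 5×256 + 7×16 + 9 = 5497 (decimal)
Convert 5497 (decimal) → 5497 = 4096 + 1024 + 256 + 64 + 32 + 16 + 8 + 1 → 0b1010101111001 (binary)
0b1010101111001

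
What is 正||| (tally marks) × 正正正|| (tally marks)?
Convert 正||| (tally marks) → 5 + 3 = 8 (decimal)
Convert 正正正|| (tally marks) → 5 + 5 + 5 + 2 = 17 (decimal)
Compute 8 × 17 = 136
136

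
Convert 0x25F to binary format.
Convert 0x25F (hexadecimal) → 2×256 + 5×16 + 15 = 607 (decimal)
Convert 607 (decimal) → 607 = 512 + 64 + 16 + 8 + 4 + 2 + 1 → 0b1001011111 (binary)
0b1001011111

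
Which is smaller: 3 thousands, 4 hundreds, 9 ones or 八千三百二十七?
Convert 3 thousands, 4 hundreds, 9 ones (place-value notation) → 3×1000 + 4×100 + 9 = 3409 (decimal)
Convert 八千三百二十七 (Chinese numeral) → 8×1000 + 3×100 + 2×10 + 7 = 8327 (decimal)
Compare 3409 vs 8327: smaller = 3409
3409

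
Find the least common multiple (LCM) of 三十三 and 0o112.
Convert 三十三 (Chinese numeral) → 3×10 + 3 = 33 (decimal)
Convert 0o112 (octal) → 1×64 + 1×8 + 2 = 74 (decimal)
Compute lcm(33, 74) = 2442
2442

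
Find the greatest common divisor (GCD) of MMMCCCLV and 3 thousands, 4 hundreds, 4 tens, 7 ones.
Convert MMMCCCLV (Roman numeral) → 1000 + 1000 + 1000 + 100 + 100 + 100 + 50 + 5 = 3355 (decimal)
Convert 3 thousands, 4 hundreds, 4 tens, 7 ones (place-value notation) → 3×1000 + 4×100 + 4×10 + 7 = 3447 (decimal)
Compute gcd(3355, 3447) = 1
1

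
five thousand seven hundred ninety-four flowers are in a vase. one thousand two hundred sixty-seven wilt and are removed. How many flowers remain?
Convert five thousand seven hundred ninety-four (English words) → 5×1000 + 7×100 + 94 = 5794 (decimal)
Convert one thousand two hundred sixty-seven (English words) → 1×1000 + 2×100 + 67 = 1267 (decimal)
Compute 5794 - 1267 = 4527
4527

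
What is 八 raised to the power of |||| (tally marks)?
Convert 八 (Chinese numeral) → 8 (decimal)
Convert |||| (tally marks) → 4 (decimal)
Compute 8 ^ 4 = 4096
4096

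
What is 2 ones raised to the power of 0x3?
Convert 2 ones (place-value notation) → 2 (decimal)
Convert 0x3 (hexadecimal) → 3 (decimal)
Compute 2 ^ 3 = 8
8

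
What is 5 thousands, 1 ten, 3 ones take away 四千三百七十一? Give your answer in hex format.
Convert 5 thousands, 1 ten, 3 ones (place-value notation) → 5×1000 + 1×10 + 3 = 5013 (decimal)
Convert 四千三百七十一 (Chinese numeral) → 4×1000 + 3×100 + 7×10 + 1 = 4371 (decimal)
Compute 5013 - 4371 = 642
Convert 642 (decimal) → 642 = 2×256 + 8×16 + 2 → 0x282 (hexadecimal)
0x282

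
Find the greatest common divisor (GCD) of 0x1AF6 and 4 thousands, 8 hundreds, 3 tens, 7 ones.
Convert 0x1AF6 (hexadecimal) → 1×4096 + 10×256 + 15×16 + 6 = 6902 (decimal)
Convert 4 thousands, 8 hundreds, 3 tens, 7 ones (place-value notation) → 4×1000 + 8×100 + 3×10 + 7 = 4837 (decimal)
Compute gcd(6902, 4837) = 7
7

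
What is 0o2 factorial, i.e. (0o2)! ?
Convert 0o2 (octal) → 2 (decimal)
Compute 2! = 2
2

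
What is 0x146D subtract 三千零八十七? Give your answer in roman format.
Convert 0x146D (hexadecimal) → 1×4096 + 4×256 + 6×16 + 13 = 5229 (decimal)
Convert 三千零八十七 (Chinese numeral) → 3×1000 + 8×10 + 7 = 3087 (decimal)
Compute 5229 - 3087 = 2142
Convert 2142 (decimal) → 2142 = 1000 + 1000 + 100 + 40 + 1 + 1 → MMCXLII (Roman numeral)
MMCXLII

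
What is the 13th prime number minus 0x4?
The 13th prime number = 41
Convert 0x4 (hexadecimal) → 4 (decimal)
Compute 41 - 4 = 37
37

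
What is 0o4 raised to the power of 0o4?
Convert 0o4 (octal) → 4 (decimal)
Convert 0o4 (octal) → 4 (decimal)
Compute 4 ^ 4 = 256
256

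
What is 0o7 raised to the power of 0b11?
Convert 0o7 (octal) → 7 (decimal)
Convert 0b11 (binary) → 2 + 1 = 3 (decimal)
Compute 7 ^ 3 = 343
343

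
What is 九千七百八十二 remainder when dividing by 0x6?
Convert 九千七百八十二 (Chinese numeral) → 9×1000 + 7×100 + 8×10 + 2 = 9782 (decimal)
Convert 0x6 (hexadecimal) → 6 (decimal)
Compute 9782 mod 6 = 2
2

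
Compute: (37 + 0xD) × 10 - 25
Convert 0xD (hexadecimal) → 13 (decimal)
Expression in decimal: (37 + 13) × 10 - 25
Parentheses first: 37 + 13 = 50
Multiply: 50 × 10 = 500
Subtract: 500 - 25 = 475
475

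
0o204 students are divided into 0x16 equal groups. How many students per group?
Convert 0o204 (octal) → 2×64 + 4 = 132 (decimal)
Convert 0x16 (hexadecimal) → 1×16 + 6 = 22 (decimal)
Compute 132 ÷ 22 = 6
6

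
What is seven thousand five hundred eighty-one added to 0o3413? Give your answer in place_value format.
Convert seven thousand five hundred eighty-one (English words) → 7×1000 + 5×100 + 81 = 7581 (decimal)
Convert 0o3413 (octal) → 3×512 + 4×64 + 1×8 + 3 = 1803 (decimal)
Compute 7581 + 1803 = 9384
Convert 9384 (decimal) → 9384 = 9×1000 + 3×100 + 8×10 + 4 → 9 thousands, 3 hundreds, 8 tens, 4 ones (place-value notation)
9 thousands, 3 hundreds, 8 tens, 4 ones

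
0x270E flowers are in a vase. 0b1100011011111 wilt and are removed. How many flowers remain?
Convert 0x270E (hexadecimal) → 2×4096 + 7×256 + 14 = 9998 (decimal)
Convert 0b1100011011111 (binary) → 4096 + 2048 + 128 + 64 + 16 + 8 + 4 + 2 + 1 = 6367 (decimal)
Compute 9998 - 6367 = 3631
3631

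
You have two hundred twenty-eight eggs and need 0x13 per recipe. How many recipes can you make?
Convert two hundred twenty-eight (English words) → 2×100 + 28 = 228 (decimal)
Convert 0x13 (hexadecimal) → 1×16 + 3 = 19 (decimal)
Compute 228 ÷ 19 = 12
12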